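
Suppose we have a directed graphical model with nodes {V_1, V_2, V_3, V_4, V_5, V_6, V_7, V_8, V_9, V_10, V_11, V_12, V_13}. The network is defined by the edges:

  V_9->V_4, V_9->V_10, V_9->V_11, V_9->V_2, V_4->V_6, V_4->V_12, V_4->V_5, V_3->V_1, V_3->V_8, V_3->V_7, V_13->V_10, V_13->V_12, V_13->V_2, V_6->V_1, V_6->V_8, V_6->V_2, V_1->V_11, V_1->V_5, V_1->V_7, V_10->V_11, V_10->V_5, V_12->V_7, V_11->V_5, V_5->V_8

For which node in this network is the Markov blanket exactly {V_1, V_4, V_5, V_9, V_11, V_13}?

V_10

The target node must have every member of {V_1, V_4, V_5, V_9, V_11, V_13} as a parent, child, or co-parent, and no others.
Parents of V_10: V_9, V_13; children: V_5, V_11; co-parents: V_1, V_4, V_9, V_11.
These exactly cover the given set, so the node is V_10.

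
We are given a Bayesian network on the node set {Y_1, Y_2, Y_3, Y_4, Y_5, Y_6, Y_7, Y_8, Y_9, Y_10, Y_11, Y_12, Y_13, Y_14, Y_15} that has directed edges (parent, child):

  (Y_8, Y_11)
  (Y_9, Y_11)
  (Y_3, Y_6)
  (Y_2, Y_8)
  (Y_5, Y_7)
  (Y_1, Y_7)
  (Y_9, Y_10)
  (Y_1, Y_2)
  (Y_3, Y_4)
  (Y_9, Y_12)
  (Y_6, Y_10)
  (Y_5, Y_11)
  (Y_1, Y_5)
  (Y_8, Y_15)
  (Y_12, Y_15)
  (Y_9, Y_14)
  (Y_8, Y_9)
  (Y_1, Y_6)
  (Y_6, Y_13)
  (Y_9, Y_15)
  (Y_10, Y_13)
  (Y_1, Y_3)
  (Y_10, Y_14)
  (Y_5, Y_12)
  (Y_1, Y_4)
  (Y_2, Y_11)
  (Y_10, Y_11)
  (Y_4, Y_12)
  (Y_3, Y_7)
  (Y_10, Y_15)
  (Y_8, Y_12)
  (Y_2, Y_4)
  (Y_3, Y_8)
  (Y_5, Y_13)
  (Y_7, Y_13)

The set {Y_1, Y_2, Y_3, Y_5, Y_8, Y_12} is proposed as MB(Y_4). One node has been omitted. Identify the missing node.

A node's Markov blanket = Pa ∪ Ch ∪ (parents of Ch other than the node itself).
Pa(Y_4) = {Y_1, Y_2, Y_3}.
Y_4 has child Y_12.
For each child, the remaining parents (spouses of Y_4):
  Y_12 also has parents Y_5, Y_8, Y_9.
MB(Y_4) = {Y_1, Y_2, Y_3, Y_5, Y_8, Y_9, Y_12}.
Comparing with the claimed set, Y_9 is missing.

Y_9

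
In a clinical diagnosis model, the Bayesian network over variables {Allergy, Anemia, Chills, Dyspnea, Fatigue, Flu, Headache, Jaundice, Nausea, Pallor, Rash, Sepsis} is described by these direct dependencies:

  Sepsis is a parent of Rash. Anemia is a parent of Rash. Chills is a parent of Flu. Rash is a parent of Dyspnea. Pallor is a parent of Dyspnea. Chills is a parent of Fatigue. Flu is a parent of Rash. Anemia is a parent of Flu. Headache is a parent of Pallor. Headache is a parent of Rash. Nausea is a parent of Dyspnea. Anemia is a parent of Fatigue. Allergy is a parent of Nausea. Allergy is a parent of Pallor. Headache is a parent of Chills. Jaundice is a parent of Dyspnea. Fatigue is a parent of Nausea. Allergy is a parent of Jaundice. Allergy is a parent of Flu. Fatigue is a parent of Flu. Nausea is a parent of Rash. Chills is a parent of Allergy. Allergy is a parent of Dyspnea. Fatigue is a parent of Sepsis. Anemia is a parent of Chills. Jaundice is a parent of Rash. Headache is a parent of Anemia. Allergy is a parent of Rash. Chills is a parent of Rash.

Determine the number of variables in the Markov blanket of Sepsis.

9

By definition, MB(Sepsis) is built from Sepsis's parents, Sepsis's children, and the co-parents of Sepsis.
Sepsis's parents: Fatigue.
Sepsis has child Rash.
Other parents of Sepsis's children:
  Rash also has parents Allergy, Anemia, Chills, Flu, Headache, Jaundice, Nausea.
MB(Sepsis) = {Allergy, Anemia, Chills, Fatigue, Flu, Headache, Jaundice, Nausea, Rash}, which has 9 nodes.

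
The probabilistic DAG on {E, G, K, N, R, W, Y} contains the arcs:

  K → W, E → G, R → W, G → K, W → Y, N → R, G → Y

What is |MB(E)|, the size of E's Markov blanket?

E's parents: none.
E's children: G.
Co-parents of E (other parents of its children):
  G: no additional parents.
MB(E) = {G}, which has 1 node.

1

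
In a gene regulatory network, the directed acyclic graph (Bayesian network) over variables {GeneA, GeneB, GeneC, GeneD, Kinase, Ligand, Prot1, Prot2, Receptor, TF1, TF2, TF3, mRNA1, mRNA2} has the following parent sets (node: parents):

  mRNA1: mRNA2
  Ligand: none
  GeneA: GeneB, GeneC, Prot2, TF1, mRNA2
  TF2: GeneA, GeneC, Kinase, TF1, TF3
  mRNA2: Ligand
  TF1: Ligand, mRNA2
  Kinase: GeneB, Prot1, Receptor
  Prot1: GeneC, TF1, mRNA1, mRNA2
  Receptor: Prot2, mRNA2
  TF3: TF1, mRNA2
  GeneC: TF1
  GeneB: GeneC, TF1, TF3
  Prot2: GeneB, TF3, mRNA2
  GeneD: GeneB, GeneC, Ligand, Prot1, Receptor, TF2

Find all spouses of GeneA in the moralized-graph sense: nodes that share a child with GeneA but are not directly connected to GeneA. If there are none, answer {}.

{Kinase, TF3}

Children of GeneA: TF2.
  TF2: GeneC, Kinase, TF1, TF3
Excluding nodes already adjacent to GeneA (GeneB, GeneC, Prot2, TF1, TF2, mRNA2), the co-parent-only contribution is {Kinase, TF3}.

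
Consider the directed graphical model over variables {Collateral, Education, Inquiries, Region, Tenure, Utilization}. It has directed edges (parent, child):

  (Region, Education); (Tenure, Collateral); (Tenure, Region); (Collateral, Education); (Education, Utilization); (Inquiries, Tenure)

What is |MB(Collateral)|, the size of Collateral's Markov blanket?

The Markov blanket of a node is its parents, its children, and the other parents of its children.
Children of Collateral: Education.
Collateral's parents: Tenure.
Co-parents of Collateral (other parents of its children):
  Education also has parent Region.
MB(Collateral) = {Education, Region, Tenure}, which has 3 nodes.

3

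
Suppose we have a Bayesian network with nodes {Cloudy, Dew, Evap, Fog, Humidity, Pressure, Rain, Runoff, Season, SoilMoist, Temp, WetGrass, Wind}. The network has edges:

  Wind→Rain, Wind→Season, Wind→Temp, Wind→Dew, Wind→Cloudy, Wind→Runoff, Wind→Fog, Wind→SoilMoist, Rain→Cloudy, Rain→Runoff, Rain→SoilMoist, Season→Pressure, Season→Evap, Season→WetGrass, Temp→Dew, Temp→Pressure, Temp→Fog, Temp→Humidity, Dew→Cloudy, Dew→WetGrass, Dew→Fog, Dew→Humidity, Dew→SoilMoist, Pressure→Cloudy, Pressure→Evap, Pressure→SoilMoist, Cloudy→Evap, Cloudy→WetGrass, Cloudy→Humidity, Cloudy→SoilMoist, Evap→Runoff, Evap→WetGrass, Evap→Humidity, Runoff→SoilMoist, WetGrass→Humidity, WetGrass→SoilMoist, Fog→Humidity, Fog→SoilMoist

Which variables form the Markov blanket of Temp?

Pa(Temp) = {Wind}.
Temp's children: Dew, Fog, Humidity, Pressure.
For each child, the remaining parents (spouses of Temp):
  Dew: Wind
  Pressure: Season
  Fog: Dew, Wind
  Humidity: Cloudy, Dew, Evap, Fog, WetGrass
So the Markov blanket of Temp is {Cloudy, Dew, Evap, Fog, Humidity, Pressure, Season, WetGrass, Wind}.

{Cloudy, Dew, Evap, Fog, Humidity, Pressure, Season, WetGrass, Wind}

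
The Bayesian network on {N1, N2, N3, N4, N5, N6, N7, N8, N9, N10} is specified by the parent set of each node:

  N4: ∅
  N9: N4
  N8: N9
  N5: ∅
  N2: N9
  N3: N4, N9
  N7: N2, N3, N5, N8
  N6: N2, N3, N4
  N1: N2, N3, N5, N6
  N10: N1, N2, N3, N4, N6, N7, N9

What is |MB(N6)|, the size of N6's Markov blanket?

8

Pa(N6) = {N2, N3, N4}.
Children of N6: N1, N10.
Other parents of N6's children:
  N1's other parents are N2, N3, N5.
  N10 also has parents N1, N2, N3, N4, N7, N9.
MB(N6) = {N1, N2, N3, N4, N5, N7, N9, N10}, which has 8 nodes.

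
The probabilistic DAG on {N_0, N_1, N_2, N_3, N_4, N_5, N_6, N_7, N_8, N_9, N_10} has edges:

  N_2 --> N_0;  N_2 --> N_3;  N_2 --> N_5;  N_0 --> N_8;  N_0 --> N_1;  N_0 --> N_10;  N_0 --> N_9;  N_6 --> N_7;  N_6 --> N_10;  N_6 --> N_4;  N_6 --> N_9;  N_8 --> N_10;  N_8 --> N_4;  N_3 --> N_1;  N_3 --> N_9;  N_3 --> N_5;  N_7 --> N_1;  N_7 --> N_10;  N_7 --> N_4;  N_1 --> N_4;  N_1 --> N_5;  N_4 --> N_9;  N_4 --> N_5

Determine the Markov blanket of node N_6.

{N_0, N_1, N_3, N_4, N_7, N_8, N_9, N_10}

N_6 has no parents.
N_6's children: N_4, N_7, N_9, N_10.
Co-parents of N_6 (other parents of its children):
  N_7 has no other parent.
  N_10's other parents are N_0, N_7, N_8.
  N_4's other parents are N_1, N_7, N_8.
  parents(N_9) \ {N_6} = {N_0, N_3, N_4}.
Taking the union gives {N_0, N_1, N_3, N_4, N_7, N_8, N_9, N_10}.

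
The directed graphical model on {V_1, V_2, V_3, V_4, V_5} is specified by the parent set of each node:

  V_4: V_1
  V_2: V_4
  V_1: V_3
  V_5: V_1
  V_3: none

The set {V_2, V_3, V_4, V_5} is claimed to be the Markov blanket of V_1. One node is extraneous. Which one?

V_2

V_1 has parent V_3.
Ch(V_1) = {V_4, V_5}.
For each child, the remaining parents (spouses of V_1):
  V_4: no additional parents.
  V_5: no additional parents.
MB(V_1) = {V_3, V_4, V_5}.
V_2 is neither a parent, child, nor co-parent of V_1, so it does not belong.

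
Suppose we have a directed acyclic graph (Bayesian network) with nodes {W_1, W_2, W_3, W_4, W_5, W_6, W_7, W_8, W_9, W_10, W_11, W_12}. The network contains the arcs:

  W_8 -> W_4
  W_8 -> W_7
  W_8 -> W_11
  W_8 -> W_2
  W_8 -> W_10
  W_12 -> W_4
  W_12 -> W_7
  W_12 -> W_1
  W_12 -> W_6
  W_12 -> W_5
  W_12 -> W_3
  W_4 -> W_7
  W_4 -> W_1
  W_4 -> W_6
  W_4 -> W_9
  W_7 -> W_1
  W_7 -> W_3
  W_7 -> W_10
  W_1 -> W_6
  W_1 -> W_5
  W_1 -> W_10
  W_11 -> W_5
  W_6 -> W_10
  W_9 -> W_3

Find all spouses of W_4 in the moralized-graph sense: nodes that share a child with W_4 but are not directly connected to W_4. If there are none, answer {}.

{}

Children of W_4: W_1, W_6, W_7, W_9.
  W_7's other parents are W_8, W_12.
  parents(W_1) \ {W_4} = {W_7, W_12}.
  W_6's other parents are W_1, W_12.
  W_9: no additional parents.
Excluding nodes already adjacent to W_4 (W_1, W_6, W_7, W_8, W_9, W_12), the co-parent-only contribution is {}.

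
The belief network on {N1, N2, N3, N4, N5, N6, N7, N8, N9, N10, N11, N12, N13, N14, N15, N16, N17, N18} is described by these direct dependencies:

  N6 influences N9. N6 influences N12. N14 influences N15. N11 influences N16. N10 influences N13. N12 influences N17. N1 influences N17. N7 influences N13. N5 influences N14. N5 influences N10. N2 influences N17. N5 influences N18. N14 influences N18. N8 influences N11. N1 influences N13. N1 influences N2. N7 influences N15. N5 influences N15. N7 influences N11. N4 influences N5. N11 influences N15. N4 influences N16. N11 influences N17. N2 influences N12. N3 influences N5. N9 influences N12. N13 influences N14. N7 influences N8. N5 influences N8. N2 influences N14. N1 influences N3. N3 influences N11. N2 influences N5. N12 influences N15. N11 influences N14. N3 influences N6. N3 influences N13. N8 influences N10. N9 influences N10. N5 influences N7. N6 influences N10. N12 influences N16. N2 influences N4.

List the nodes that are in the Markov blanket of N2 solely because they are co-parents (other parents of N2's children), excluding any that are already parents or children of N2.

{N3, N6, N9, N11, N13}

Children of N2: N4, N5, N12, N14, N17.
  N4: no additional parents.
  N5 also has parents N3, N4.
  N12 also has parents N6, N9.
  N14 also has parents N5, N11, N13.
  N17 also has parents N1, N11, N12.
Excluding nodes already adjacent to N2 (N1, N4, N5, N12, N14, N17), the co-parent-only contribution is {N3, N6, N9, N11, N13}.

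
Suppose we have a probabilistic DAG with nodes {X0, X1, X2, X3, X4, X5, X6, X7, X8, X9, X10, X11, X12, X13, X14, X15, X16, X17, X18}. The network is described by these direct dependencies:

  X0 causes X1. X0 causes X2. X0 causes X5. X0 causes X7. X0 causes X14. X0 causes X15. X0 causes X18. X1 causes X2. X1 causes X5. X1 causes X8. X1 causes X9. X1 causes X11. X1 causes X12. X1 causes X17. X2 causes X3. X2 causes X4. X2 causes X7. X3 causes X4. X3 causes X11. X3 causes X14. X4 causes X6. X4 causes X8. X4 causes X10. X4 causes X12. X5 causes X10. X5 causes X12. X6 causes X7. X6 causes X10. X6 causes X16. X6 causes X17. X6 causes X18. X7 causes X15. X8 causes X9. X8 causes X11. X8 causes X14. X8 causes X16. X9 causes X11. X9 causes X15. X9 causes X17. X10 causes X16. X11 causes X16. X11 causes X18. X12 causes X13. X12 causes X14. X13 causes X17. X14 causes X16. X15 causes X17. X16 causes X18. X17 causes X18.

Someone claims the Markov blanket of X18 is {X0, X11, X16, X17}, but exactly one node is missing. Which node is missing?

Pa(X18) = {X0, X6, X11, X16, X17}.
Ch(X18) = {}.
With no children, X18 has no spouses; the co-parent set is empty.
MB(X18) = {X0, X6, X11, X16, X17}.
Comparing with the claimed set, X6 is missing.

X6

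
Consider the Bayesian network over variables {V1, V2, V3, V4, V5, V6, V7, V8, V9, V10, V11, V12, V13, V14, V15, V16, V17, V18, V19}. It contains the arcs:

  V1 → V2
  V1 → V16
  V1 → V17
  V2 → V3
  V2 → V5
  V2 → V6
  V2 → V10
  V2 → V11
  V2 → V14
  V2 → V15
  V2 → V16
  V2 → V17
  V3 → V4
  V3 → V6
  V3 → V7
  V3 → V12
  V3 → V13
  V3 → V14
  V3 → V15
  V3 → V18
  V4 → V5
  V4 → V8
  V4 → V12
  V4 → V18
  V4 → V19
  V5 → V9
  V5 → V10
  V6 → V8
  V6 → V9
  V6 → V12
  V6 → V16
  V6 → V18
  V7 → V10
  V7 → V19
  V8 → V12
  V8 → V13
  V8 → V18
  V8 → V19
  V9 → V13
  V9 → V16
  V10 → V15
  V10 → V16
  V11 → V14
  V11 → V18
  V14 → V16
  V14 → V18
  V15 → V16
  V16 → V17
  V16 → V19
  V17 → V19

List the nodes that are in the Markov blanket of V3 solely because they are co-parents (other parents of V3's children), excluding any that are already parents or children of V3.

{V8, V9, V10, V11}

Children of V3: V4, V6, V7, V12, V13, V14, V15, V18.
  V4 has no other parent.
  parents(V6) \ {V3} = {V2}.
  V7: no additional parents.
  parents(V12) \ {V3} = {V4, V6, V8}.
  V13's other parents are V8, V9.
  parents(V14) \ {V3} = {V2, V11}.
  V15's other parents are V2, V10.
  parents(V18) \ {V3} = {V4, V6, V8, V11, V14}.
Excluding nodes already adjacent to V3 (V2, V4, V6, V7, V12, V13, V14, V15, V18), the co-parent-only contribution is {V8, V9, V10, V11}.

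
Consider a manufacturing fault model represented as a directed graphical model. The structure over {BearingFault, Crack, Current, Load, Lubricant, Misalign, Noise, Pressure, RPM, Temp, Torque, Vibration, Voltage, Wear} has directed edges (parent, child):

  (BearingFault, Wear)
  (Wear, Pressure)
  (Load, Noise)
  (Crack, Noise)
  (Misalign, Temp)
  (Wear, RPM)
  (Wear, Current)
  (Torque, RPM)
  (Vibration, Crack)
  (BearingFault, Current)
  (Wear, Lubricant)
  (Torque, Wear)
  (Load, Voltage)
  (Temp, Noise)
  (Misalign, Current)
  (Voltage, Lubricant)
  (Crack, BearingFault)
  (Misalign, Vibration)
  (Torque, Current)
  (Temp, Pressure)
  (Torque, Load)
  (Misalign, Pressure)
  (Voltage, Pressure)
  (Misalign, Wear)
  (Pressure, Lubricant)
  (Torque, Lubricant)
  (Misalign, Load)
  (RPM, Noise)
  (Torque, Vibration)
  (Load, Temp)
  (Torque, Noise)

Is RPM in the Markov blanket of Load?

Yes

RPM is a co-parent of Load: both are parents of Noise.
So RPM ∈ MB(Load).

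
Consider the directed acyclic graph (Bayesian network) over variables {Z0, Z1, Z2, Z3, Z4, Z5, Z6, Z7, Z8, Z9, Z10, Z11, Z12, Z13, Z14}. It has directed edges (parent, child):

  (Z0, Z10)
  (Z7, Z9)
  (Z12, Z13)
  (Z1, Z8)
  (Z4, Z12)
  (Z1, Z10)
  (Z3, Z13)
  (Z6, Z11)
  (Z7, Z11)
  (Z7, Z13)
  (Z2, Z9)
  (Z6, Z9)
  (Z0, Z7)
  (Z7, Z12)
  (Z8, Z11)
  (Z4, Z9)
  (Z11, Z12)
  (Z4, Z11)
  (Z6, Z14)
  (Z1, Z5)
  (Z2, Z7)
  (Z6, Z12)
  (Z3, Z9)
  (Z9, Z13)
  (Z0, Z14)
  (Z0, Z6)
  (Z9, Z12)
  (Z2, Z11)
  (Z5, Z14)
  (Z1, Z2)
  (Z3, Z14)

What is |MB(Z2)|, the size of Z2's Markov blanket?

A node's Markov blanket = Pa ∪ Ch ∪ (parents of Ch other than the node itself).
Z2's parents: Z1.
Z2's children: Z7, Z9, Z11.
Parents of each child, excluding Z2:
  Z7's other parent is Z0.
  parents(Z9) \ {Z2} = {Z3, Z4, Z6, Z7}.
  Z11 also has parents Z4, Z6, Z7, Z8.
MB(Z2) = {Z0, Z1, Z3, Z4, Z6, Z7, Z8, Z9, Z11}, which has 9 nodes.

9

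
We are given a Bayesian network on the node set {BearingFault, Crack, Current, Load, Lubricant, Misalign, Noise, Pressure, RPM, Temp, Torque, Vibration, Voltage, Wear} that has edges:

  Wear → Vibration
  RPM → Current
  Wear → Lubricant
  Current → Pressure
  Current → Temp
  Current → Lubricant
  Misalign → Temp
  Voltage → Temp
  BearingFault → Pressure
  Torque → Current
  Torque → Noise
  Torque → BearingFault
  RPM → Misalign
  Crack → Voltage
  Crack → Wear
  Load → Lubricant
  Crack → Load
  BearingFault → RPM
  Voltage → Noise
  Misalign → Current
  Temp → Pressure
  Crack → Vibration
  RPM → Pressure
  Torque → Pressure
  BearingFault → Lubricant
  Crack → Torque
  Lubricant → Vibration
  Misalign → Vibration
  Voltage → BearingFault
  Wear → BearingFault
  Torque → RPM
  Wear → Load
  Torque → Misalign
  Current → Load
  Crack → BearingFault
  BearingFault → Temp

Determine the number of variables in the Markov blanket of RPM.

6

Recall MB(v) = parents ∪ children ∪ spouses, where spouses are the other parents of v's children.
RPM's parents: BearingFault, Torque.
RPM's children: Current, Misalign, Pressure.
Parents of each child, excluding RPM:
  Misalign: Torque
  Current: Misalign, Torque
  Pressure: BearingFault, Current, Temp, Torque
MB(RPM) = {BearingFault, Current, Misalign, Pressure, Temp, Torque}, which has 6 nodes.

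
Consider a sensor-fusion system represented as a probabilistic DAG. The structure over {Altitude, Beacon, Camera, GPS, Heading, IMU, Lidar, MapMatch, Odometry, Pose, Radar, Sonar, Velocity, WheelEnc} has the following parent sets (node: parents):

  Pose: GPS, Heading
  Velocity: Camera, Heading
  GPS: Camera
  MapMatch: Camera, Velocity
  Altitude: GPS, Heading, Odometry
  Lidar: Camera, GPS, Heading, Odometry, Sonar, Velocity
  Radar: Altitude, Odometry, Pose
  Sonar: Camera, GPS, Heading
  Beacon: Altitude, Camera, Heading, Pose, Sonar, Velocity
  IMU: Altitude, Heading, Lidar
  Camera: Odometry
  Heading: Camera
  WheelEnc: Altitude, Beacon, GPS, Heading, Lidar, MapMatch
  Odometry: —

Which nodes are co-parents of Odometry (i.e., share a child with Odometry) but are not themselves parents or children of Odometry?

{GPS, Heading, Pose, Sonar, Velocity}

Children of Odometry: Altitude, Camera, Lidar, Radar.
  Camera: —
  Altitude: GPS, Heading
  Lidar: Camera, GPS, Heading, Sonar, Velocity
  Radar: Altitude, Pose
Excluding nodes already adjacent to Odometry (Altitude, Camera, Lidar, Radar), the co-parent-only contribution is {GPS, Heading, Pose, Sonar, Velocity}.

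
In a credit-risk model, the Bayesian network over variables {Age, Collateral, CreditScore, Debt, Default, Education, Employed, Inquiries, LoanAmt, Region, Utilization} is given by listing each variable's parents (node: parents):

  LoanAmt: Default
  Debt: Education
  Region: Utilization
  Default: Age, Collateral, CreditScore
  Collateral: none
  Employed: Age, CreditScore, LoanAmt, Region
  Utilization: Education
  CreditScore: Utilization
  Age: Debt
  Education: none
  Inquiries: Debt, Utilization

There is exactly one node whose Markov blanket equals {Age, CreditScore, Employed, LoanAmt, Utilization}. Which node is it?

Region

The target node must have every member of {Age, CreditScore, Employed, LoanAmt, Utilization} as a parent, child, or co-parent, and no others.
Parents of Region: Utilization; children: Employed; co-parents: Age, CreditScore, LoanAmt.
These exactly cover the given set, so the node is Region.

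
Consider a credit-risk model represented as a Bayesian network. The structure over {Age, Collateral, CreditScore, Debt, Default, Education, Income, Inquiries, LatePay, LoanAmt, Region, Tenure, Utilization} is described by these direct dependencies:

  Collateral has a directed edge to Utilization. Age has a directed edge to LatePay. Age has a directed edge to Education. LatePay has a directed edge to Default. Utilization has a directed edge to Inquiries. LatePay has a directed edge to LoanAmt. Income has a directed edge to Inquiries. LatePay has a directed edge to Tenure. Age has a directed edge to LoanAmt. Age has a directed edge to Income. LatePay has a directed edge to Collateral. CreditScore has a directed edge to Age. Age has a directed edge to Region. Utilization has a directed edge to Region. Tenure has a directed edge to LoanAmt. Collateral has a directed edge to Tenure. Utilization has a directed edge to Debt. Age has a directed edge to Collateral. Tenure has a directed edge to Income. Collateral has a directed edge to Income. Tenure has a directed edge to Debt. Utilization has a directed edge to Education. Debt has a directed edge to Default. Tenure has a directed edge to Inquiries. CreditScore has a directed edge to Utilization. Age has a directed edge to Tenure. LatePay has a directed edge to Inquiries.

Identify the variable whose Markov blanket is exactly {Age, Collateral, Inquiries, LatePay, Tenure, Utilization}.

The target node must have every member of {Age, Collateral, Inquiries, LatePay, Tenure, Utilization} as a parent, child, or co-parent, and no others.
Parents of Income: Age, Collateral, Tenure; children: Inquiries; co-parents: LatePay, Tenure, Utilization.
These exactly cover the given set, so the node is Income.

Income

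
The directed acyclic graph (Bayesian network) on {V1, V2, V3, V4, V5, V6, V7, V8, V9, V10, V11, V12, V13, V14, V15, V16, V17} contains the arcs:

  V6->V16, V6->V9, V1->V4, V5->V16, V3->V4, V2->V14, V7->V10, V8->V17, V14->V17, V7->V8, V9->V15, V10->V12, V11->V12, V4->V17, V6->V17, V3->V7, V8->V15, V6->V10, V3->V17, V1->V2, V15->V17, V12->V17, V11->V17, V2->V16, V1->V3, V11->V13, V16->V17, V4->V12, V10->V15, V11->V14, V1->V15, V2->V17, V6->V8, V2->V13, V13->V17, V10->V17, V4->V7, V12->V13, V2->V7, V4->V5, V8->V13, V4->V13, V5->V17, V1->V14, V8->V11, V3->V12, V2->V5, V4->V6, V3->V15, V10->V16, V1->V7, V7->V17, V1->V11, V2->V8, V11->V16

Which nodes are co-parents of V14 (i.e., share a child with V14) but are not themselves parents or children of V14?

{V3, V4, V5, V6, V7, V8, V10, V12, V13, V15, V16}

Children of V14: V17.
  V17: V2, V3, V4, V5, V6, V7, V8, V10, V11, V12, V13, V15, V16
Excluding nodes already adjacent to V14 (V1, V2, V11, V17), the co-parent-only contribution is {V3, V4, V5, V6, V7, V8, V10, V12, V13, V15, V16}.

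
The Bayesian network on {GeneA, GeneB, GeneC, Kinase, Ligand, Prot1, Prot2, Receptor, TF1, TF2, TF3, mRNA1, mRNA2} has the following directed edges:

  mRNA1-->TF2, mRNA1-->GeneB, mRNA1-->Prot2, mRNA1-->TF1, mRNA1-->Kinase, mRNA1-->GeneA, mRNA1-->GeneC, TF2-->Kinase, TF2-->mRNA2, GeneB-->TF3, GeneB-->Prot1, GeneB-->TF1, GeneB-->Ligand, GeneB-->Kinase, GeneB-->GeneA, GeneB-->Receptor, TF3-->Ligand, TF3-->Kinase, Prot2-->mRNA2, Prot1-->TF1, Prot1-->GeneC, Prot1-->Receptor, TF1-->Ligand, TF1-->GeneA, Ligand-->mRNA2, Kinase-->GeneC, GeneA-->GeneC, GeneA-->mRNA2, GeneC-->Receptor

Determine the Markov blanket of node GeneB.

The Markov blanket of a node is its parents, its children, and the other parents of its children.
Pa(GeneB) = {mRNA1}.
Ch(GeneB) = {GeneA, Kinase, Ligand, Prot1, Receptor, TF1, TF3}.
For each child, the remaining parents (spouses of GeneB):
  TF3 has no other parent.
  Prot1: no additional parents.
  TF1 also has parents Prot1, mRNA1.
  parents(Ligand) \ {GeneB} = {TF1, TF3}.
  parents(Kinase) \ {GeneB} = {TF2, TF3, mRNA1}.
  GeneA also has parents TF1, mRNA1.
  parents(Receptor) \ {GeneB} = {GeneC, Prot1}.
MB(GeneB) = {GeneA, GeneC, Kinase, Ligand, Prot1, Receptor, TF1, TF2, TF3, mRNA1}.

{GeneA, GeneC, Kinase, Ligand, Prot1, Receptor, TF1, TF2, TF3, mRNA1}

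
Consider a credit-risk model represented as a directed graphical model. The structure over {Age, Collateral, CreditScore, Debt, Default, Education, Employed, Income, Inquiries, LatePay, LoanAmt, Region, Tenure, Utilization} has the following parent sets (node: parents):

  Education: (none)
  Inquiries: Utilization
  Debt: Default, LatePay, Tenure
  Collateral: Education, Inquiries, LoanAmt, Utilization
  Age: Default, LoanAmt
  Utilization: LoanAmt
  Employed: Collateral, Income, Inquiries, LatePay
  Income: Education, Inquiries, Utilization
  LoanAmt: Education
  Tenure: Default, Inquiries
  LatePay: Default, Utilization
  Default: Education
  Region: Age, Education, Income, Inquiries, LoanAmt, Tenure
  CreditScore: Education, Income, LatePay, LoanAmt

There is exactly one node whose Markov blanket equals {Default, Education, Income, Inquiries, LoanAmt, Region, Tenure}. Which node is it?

The target node must have every member of {Default, Education, Income, Inquiries, LoanAmt, Region, Tenure} as a parent, child, or co-parent, and no others.
Parents of Age: Default, LoanAmt; children: Region; co-parents: Education, Income, Inquiries, LoanAmt, Tenure.
These exactly cover the given set, so the node is Age.

Age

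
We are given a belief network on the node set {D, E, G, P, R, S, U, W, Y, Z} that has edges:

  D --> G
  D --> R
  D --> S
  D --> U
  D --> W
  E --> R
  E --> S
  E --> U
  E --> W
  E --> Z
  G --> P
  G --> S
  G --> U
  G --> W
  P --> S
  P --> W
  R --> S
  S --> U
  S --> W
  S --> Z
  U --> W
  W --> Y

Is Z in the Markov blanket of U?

No

U has parents D, E, G, S.
U has child W.
Co-parents of U (other parents of its children):
  W: D, E, G, P, S
MB(U) = {D, E, G, P, S, W}; Z is not in this set.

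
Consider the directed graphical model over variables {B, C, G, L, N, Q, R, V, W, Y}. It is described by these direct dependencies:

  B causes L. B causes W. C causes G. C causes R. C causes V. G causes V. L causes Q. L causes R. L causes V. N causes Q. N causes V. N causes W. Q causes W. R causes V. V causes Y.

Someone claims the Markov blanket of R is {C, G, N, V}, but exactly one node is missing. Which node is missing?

L

By definition, MB(R) is built from R's parents, R's children, and the co-parents of R.
Parents of R: C, L.
R has child V.
Other parents of R's children:
  V also has parents C, G, L, N.
MB(R) = {C, G, L, N, V}.
Comparing with the claimed set, L is missing.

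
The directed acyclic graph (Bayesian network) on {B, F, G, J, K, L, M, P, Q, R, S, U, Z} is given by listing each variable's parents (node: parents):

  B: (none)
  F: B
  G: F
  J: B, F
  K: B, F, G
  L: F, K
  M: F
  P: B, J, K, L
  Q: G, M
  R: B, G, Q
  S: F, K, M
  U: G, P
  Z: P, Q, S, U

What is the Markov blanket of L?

Recall MB(v) = parents ∪ children ∪ spouses, where spouses are the other parents of v's children.
L has child P.
Pa(L) = {F, K}.
Co-parents of L (other parents of its children):
  parents(P) \ {L} = {B, J, K}.
MB(L) = {B, F, J, K, P}.

{B, F, J, K, P}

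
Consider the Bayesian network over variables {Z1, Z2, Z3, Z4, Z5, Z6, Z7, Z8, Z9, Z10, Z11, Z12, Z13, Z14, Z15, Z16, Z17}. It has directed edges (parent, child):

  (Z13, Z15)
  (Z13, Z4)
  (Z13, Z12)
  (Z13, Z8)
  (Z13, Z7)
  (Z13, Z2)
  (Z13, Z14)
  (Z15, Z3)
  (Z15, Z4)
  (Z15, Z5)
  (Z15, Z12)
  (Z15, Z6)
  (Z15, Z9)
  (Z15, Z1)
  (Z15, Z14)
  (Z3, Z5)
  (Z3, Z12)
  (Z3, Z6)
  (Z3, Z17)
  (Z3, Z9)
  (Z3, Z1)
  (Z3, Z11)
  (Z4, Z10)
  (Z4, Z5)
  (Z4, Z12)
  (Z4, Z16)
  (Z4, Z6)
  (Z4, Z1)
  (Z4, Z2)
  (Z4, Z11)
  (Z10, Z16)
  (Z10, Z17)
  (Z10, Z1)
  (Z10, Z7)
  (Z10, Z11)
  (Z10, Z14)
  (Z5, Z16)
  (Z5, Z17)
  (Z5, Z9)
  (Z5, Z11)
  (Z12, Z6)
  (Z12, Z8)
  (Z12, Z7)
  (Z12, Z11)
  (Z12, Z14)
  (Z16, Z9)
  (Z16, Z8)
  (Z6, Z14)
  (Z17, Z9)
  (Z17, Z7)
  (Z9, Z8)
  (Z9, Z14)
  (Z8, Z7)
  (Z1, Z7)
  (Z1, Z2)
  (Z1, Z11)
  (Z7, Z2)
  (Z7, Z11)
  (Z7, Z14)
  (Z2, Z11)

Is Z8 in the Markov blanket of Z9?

Z8 is a child of Z9.
So Z8 ∈ MB(Z9).

Yes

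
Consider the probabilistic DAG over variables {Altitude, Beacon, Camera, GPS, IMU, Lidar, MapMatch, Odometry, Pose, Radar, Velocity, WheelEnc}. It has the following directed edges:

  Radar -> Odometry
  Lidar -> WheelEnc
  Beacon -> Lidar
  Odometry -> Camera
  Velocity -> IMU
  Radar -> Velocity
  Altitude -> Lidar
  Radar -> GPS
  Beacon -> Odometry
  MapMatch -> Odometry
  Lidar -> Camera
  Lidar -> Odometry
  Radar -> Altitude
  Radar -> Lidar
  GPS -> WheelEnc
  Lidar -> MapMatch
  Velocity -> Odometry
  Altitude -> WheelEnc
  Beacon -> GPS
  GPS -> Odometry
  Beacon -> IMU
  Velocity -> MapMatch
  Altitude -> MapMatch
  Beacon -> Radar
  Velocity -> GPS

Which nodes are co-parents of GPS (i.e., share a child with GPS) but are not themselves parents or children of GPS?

Children of GPS: Odometry, WheelEnc.
  parents(Odometry) \ {GPS} = {Beacon, Lidar, MapMatch, Radar, Velocity}.
  parents(WheelEnc) \ {GPS} = {Altitude, Lidar}.
Excluding nodes already adjacent to GPS (Beacon, Odometry, Radar, Velocity, WheelEnc), the co-parent-only contribution is {Altitude, Lidar, MapMatch}.

{Altitude, Lidar, MapMatch}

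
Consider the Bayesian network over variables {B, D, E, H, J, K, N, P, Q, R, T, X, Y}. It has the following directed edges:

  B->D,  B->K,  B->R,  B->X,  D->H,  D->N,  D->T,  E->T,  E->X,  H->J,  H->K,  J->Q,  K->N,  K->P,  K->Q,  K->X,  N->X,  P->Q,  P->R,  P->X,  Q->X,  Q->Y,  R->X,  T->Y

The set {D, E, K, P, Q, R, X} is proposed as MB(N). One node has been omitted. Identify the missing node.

B

By definition, MB(N) is built from N's parents, N's children, and the co-parents of N.
N has parents D, K.
Ch(N) = {X}.
Parents of each child, excluding N:
  X also has parents B, E, K, P, Q, R.
MB(N) = {B, D, E, K, P, Q, R, X}.
Comparing with the claimed set, B is missing.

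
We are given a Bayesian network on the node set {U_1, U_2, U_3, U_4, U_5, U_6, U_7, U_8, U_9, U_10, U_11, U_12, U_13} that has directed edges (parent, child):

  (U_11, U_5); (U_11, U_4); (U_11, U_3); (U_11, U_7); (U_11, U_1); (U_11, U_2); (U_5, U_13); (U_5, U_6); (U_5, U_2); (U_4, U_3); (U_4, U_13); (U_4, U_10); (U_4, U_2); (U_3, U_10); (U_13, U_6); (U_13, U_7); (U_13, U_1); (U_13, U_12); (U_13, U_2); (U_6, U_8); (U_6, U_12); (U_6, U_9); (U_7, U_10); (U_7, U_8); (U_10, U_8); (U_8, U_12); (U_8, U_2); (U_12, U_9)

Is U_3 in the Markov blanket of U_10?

U_3 is a parent of U_10.
So U_3 ∈ MB(U_10).

Yes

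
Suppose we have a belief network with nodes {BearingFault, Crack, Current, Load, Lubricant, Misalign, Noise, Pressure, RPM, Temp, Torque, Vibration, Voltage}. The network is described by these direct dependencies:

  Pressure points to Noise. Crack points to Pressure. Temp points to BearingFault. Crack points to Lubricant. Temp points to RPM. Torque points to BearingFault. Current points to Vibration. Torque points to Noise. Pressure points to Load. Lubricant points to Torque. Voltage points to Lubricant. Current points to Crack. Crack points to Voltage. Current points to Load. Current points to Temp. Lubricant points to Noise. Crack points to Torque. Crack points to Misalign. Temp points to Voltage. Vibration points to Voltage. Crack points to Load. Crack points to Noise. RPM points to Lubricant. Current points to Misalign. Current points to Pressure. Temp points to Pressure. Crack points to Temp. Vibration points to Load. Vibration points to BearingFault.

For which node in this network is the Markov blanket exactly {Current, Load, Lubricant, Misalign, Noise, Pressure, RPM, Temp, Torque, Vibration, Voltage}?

The target node must have every member of {Current, Load, Lubricant, Misalign, Noise, Pressure, RPM, Temp, Torque, Vibration, Voltage} as a parent, child, or co-parent, and no others.
Parents of Crack: Current; children: Load, Lubricant, Misalign, Noise, Pressure, Temp, Torque, Voltage; co-parents: Current, Lubricant, Pressure, RPM, Temp, Torque, Vibration, Voltage.
These exactly cover the given set, so the node is Crack.

Crack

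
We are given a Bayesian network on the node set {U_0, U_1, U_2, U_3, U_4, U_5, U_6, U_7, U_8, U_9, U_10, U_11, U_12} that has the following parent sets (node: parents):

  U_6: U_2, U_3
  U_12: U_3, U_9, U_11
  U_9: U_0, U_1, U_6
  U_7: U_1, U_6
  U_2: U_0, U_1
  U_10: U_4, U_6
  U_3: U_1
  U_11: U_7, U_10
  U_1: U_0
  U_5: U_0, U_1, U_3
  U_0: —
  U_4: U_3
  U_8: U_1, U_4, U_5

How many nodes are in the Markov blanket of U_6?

U_6's children: U_7, U_9, U_10.
U_6 has parents U_2, U_3.
For each child, the remaining parents (spouses of U_6):
  U_7: U_1
  U_9: U_0, U_1
  U_10: U_4
MB(U_6) = {U_0, U_1, U_2, U_3, U_4, U_7, U_9, U_10}, which has 8 nodes.

8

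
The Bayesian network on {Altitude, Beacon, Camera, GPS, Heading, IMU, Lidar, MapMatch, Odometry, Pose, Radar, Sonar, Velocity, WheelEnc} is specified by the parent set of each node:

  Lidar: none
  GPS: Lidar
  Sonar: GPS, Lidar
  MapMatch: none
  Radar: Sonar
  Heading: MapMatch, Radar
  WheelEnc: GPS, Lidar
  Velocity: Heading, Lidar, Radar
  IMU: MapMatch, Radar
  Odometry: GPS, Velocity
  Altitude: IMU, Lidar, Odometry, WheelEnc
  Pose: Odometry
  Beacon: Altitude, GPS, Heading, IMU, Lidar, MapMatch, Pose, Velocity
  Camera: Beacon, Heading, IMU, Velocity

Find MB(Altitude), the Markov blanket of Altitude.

Recall MB(v) = parents ∪ children ∪ spouses, where spouses are the other parents of v's children.
Parents of Altitude: IMU, Lidar, Odometry, WheelEnc.
Ch(Altitude) = {Beacon}.
Co-parents of Altitude (other parents of its children):
  Beacon's other parents are GPS, Heading, IMU, Lidar, MapMatch, Pose, Velocity.
So the Markov blanket of Altitude is {Beacon, GPS, Heading, IMU, Lidar, MapMatch, Odometry, Pose, Velocity, WheelEnc}.

{Beacon, GPS, Heading, IMU, Lidar, MapMatch, Odometry, Pose, Velocity, WheelEnc}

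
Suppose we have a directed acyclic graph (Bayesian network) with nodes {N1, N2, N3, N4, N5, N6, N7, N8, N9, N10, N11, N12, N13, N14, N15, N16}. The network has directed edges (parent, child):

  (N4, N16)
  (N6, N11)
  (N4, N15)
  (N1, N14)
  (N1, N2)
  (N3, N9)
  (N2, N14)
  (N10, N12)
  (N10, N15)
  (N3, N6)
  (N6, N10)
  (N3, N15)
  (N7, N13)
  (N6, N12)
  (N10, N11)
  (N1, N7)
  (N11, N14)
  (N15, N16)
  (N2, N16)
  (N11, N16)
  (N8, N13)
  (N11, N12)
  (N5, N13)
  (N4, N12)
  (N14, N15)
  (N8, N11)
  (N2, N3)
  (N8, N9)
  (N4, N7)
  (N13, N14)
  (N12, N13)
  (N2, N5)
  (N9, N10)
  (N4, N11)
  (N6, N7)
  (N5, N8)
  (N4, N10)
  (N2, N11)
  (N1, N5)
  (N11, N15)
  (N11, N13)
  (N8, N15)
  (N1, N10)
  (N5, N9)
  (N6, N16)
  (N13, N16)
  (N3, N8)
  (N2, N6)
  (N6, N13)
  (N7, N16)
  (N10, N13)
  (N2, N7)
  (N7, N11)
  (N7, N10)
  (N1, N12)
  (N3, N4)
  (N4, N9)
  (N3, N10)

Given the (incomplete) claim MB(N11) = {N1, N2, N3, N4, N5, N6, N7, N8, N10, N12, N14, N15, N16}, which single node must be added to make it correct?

N13

By definition, MB(N11) is built from N11's parents, N11's children, and the co-parents of N11.
Pa(N11) = {N2, N4, N6, N7, N8, N10}.
Children of N11: N12, N13, N14, N15, N16.
For each child, the remaining parents (spouses of N11):
  parents(N12) \ {N11} = {N1, N4, N6, N10}.
  parents(N13) \ {N11} = {N5, N6, N7, N8, N10, N12}.
  N14 also has parents N1, N2, N13.
  N15's other parents are N3, N4, N8, N10, N14.
  N16's other parents are N2, N4, N6, N7, N13, N15.
MB(N11) = {N1, N2, N3, N4, N5, N6, N7, N8, N10, N12, N13, N14, N15, N16}.
Comparing with the claimed set, N13 is missing.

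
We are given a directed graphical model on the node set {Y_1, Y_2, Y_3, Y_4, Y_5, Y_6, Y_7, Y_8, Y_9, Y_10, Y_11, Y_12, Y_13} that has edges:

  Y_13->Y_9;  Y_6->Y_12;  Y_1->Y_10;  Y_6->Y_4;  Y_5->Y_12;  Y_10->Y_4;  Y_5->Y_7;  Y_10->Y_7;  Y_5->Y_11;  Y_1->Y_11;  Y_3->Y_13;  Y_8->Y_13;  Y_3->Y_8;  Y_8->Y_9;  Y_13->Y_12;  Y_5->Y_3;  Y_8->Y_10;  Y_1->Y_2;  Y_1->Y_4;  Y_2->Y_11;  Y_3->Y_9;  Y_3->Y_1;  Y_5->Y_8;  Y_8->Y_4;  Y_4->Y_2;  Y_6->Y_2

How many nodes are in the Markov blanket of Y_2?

Pa(Y_2) = {Y_1, Y_4, Y_6}.
Children of Y_2: Y_11.
Parents of each child, excluding Y_2:
  Y_11 also has parents Y_1, Y_5.
MB(Y_2) = {Y_1, Y_4, Y_5, Y_6, Y_11}, which has 5 nodes.

5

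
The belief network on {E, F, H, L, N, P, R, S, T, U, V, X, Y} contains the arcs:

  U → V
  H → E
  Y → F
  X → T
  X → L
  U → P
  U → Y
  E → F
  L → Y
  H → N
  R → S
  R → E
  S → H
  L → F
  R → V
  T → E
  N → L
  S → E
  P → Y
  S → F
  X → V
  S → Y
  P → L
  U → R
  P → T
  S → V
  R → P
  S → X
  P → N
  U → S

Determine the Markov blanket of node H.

{E, N, P, R, S, T}

Recall MB(v) = parents ∪ children ∪ spouses, where spouses are the other parents of v's children.
Parents of H: S.
H's children: E, N.
For each child, the remaining parents (spouses of H):
  N: P
  E: R, S, T
Union: {S} ∪ {E, N} ∪ {P, R, S, T} = {E, N, P, R, S, T}.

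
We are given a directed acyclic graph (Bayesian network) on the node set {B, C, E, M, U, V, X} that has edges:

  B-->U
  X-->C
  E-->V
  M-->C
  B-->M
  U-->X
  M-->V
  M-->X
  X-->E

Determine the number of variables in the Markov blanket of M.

The Markov blanket of a node is its parents, its children, and the other parents of its children.
M has children C, V, X.
M's parents: B.
Parents of each child, excluding M:
  X: U
  C: X
  V: E
MB(M) = {B, C, E, U, V, X}, which has 6 nodes.

6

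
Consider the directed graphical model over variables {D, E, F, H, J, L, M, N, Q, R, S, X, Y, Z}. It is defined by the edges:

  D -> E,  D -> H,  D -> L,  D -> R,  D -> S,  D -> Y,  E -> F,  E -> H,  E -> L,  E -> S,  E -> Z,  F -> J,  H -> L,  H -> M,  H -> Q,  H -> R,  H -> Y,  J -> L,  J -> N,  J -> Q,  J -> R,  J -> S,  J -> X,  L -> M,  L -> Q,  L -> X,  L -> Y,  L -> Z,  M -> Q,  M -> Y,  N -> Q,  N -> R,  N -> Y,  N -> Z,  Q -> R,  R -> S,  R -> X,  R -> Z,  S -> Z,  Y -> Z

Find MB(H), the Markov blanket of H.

{D, E, J, L, M, N, Q, R, Y}

Children of H: L, M, Q, R, Y.
H's parents: D, E.
Parents of each child, excluding H:
  L also has parents D, E, J.
  parents(M) \ {H} = {L}.
  Q's other parents are J, L, M, N.
  R's other parents are D, J, N, Q.
  Y also has parents D, L, M, N.
Union: {D, E} ∪ {L, M, Q, R, Y} ∪ {D, E, J, L, M, N, Q} = {D, E, J, L, M, N, Q, R, Y}.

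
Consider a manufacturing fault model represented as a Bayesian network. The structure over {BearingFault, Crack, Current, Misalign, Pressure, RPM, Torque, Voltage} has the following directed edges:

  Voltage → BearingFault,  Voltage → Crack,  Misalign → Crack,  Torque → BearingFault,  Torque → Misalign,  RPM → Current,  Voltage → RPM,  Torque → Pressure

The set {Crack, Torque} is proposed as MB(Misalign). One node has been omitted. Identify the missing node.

Voltage

Misalign's parents: Torque.
Misalign's children: Crack.
For each child, the remaining parents (spouses of Misalign):
  Crack's other parent is Voltage.
MB(Misalign) = {Crack, Torque, Voltage}.
Comparing with the claimed set, Voltage is missing.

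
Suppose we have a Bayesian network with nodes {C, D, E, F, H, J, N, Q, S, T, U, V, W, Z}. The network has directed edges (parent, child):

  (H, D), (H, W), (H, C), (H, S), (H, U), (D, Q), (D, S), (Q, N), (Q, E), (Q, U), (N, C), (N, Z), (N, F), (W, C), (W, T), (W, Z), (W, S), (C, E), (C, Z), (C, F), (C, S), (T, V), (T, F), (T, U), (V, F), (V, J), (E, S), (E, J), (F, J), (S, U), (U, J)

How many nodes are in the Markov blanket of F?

F's parents: C, N, T, V.
Ch(F) = {J}.
For each child, the remaining parents (spouses of F):
  J: E, U, V
MB(F) = {C, E, J, N, T, U, V}, which has 7 nodes.

7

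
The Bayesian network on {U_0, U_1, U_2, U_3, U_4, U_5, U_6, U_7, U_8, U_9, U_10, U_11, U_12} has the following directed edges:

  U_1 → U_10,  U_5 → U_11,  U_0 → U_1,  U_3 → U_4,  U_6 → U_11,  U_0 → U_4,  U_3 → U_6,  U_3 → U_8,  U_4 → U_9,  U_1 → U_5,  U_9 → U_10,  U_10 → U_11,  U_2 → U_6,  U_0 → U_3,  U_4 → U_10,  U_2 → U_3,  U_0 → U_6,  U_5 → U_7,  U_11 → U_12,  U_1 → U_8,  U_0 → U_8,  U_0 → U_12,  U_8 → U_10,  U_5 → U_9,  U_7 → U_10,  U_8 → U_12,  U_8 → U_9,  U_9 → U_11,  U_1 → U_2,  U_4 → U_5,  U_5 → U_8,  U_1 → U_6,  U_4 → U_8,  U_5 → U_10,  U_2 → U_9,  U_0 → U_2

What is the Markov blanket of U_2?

The Markov blanket of a node is its parents, its children, and the other parents of its children.
U_2 has parents U_0, U_1.
Children of U_2: U_3, U_6, U_9.
Co-parents of U_2 (other parents of its children):
  U_3: U_0
  U_6: U_0, U_1, U_3
  U_9: U_4, U_5, U_8
Union: {U_0, U_1} ∪ {U_3, U_6, U_9} ∪ {U_0, U_1, U_3, U_4, U_5, U_8} = {U_0, U_1, U_3, U_4, U_5, U_6, U_8, U_9}.

{U_0, U_1, U_3, U_4, U_5, U_6, U_8, U_9}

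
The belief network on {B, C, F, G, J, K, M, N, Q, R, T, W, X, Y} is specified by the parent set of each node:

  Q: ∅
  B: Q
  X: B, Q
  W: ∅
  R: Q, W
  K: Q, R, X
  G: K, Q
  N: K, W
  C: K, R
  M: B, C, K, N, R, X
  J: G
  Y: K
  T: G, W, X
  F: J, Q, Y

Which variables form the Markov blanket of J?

{F, G, Q, Y}

Recall MB(v) = parents ∪ children ∪ spouses, where spouses are the other parents of v's children.
Parents of J: G.
Children of J: F.
Parents of each child, excluding J:
  F: Q, Y
So the Markov blanket of J is {F, G, Q, Y}.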